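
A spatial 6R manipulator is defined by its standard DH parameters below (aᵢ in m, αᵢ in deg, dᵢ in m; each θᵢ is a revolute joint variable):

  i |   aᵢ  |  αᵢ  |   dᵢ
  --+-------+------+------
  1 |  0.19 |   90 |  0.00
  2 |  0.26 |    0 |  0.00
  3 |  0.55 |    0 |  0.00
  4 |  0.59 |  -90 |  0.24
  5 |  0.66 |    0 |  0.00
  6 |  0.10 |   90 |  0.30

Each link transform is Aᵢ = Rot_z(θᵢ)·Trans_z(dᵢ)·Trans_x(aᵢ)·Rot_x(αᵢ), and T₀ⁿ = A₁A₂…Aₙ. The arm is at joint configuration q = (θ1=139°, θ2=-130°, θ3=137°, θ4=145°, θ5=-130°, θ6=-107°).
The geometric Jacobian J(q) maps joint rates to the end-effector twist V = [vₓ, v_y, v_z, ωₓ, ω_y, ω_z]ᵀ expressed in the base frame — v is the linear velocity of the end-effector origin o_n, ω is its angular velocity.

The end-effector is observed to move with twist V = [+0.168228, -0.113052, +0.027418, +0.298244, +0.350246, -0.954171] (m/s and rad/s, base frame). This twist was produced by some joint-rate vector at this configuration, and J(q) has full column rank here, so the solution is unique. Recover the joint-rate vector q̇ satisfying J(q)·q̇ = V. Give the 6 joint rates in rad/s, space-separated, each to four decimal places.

o_n = [0.1853, 0.7157, -0.3448]
J₁: ẑ×o_n = [-0.7157, 0.1853, 0.0000], ω = ẑ
J2: z=[0.6561, 0.7547, 0.0000] o=[-0.1434, 0.1247, 0.0000] → [-0.2602, 0.2262, 0.1397, 0.6561, 0.7547, 0.0000]
J3: z=[0.6561, 0.7547, 0.0000] o=[-0.0173, 0.0150, -0.1992] → [-0.1099, 0.0955, 0.3068, 0.6561, 0.7547, 0.0000]
J4: z=[0.6561, 0.7547, 0.0000] o=[-0.4293, 0.3732, -0.1321] → [-0.1605, 0.1395, -0.2391, 0.6561, 0.7547, 0.0000]
J5: z=[0.3543, -0.3080, -0.8829] o=[0.1214, 0.2125, 0.1448] → [0.5951, 0.1170, 0.1980, 0.3543, -0.3080, -0.8829]
J6: z=[0.3543, -0.3080, -0.8829] o=[0.1703, 0.8398, -0.0543] → [-0.0202, 0.0897, -0.0394, 0.3543, -0.3080, -0.8829]
q̇ = J⁺·V = [-0.9630, 0.3850, 0.2830, -0.2080, -0.6880, 0.6780]

-0.9630 0.3850 0.2830 -0.2080 -0.6880 0.6780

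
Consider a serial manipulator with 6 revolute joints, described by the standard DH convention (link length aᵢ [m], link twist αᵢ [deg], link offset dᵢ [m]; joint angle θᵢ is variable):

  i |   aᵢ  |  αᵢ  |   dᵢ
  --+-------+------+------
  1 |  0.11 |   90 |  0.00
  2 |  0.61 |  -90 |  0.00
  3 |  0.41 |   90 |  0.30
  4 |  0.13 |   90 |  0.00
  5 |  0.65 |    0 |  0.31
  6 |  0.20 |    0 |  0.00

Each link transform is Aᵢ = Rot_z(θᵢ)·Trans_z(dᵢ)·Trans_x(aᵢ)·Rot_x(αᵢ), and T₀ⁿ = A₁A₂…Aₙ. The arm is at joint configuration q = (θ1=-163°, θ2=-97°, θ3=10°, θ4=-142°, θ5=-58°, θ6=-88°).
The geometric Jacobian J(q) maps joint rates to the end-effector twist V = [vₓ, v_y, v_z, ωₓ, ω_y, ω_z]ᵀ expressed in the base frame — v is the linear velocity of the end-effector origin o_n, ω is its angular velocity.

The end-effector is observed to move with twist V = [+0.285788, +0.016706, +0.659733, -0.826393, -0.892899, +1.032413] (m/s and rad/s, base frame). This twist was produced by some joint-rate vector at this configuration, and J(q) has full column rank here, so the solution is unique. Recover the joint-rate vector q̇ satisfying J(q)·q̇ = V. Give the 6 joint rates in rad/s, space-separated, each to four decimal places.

0.7890 0.0770 0.7010 -0.7430 0.5300 -0.1330

o_n = [-0.1968, -0.7386, -0.5108]
J₁: ẑ×o_n = [0.7386, -0.1968, 0.0000], ω = ẑ
J2: z=[-0.2924, 0.9563, 0.0000] o=[-0.1052, -0.0322, 0.0000] → [-0.4885, -0.1493, 0.2942, -0.2924, 0.9563, 0.0000]
J3: z=[-0.9492, -0.2902, -0.1219] o=[-0.0341, -0.0104, -0.6055] → [-0.1162, 0.1097, 0.6440, -0.9492, -0.2902, -0.1219]
J4: z=[-0.2677, 0.9480, -0.1724] o=[-0.2510, -0.1512, -1.0428] → [0.4030, 0.1331, 0.1059, -0.2677, 0.9480, -0.1724]
J5: z=[-0.8499, -0.1480, 0.5058] o=[-0.1920, -0.1145, -0.9329] → [0.2532, 0.3562, 0.5297, -0.8499, -0.1480, 0.5058]
J6: z=[-0.8499, -0.1480, 0.5058] o=[-0.1515, -0.5859, -0.3899] → [0.0952, -0.1257, 0.1231, -0.8499, -0.1480, 0.5058]
q̇ = J⁺·V = [0.7890, 0.0770, 0.7010, -0.7430, 0.5300, -0.1330]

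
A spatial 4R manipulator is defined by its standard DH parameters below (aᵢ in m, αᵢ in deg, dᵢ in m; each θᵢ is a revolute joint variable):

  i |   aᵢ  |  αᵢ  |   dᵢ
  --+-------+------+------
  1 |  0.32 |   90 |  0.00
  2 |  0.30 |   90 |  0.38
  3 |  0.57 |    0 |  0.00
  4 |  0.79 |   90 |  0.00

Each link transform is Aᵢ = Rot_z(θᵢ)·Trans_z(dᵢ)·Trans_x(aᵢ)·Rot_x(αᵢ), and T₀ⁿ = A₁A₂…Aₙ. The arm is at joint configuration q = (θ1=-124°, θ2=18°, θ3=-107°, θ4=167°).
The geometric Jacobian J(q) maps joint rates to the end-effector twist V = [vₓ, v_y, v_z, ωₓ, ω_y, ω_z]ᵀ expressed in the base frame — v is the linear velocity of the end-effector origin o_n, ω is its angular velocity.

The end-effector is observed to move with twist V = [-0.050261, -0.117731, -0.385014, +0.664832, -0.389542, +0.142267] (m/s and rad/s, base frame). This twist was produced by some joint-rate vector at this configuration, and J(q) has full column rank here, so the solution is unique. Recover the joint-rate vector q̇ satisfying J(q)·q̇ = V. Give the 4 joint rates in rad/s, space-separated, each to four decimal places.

o_n = [-0.8903, -0.3916, 0.1633]
J₁: ẑ×o_n = [0.3916, -0.8903, 0.0000], ω = ẑ
J2: z=[-0.8290, 0.5592, 0.0000] o=[-0.1789, -0.2653, 0.0000] → [0.0913, 0.1354, 0.5025, -0.8290, 0.5592, 0.0000]
J3: z=[-0.1728, -0.2562, -0.9511] o=[-0.6535, -0.2893, 0.0927] → [-0.1154, 0.2373, -0.0430, -0.1728, -0.2562, -0.9511]
J4: z=[-0.1728, -0.2562, -0.9511] o=[-0.1130, -0.4628, 0.0412] → [0.0364, 0.7603, -0.2114, -0.1728, -0.2562, -0.9511]
q̇ = J⁺·V = [-0.0080, -0.7690, -0.1900, 0.0320]

-0.0080 -0.7690 -0.1900 0.0320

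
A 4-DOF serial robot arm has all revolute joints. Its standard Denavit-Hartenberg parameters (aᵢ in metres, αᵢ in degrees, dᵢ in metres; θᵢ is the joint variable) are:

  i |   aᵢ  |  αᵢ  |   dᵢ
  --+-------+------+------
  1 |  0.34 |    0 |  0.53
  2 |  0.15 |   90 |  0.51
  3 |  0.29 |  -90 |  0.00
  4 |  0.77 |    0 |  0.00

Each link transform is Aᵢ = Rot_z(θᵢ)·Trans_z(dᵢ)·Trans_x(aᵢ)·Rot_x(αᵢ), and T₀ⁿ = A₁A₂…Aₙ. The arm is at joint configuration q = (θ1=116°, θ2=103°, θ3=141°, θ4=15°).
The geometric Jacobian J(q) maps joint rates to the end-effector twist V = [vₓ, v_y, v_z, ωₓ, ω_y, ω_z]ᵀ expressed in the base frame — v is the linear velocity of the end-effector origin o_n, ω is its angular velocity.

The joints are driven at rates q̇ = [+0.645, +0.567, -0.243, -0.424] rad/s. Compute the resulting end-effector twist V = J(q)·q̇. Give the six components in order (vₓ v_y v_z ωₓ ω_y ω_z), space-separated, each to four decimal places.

o_n = [0.4841, 0.5619, 1.6906]
J₁: ẑ×o_n = [-0.5619, 0.4841, 0.0000], ω = ẑ
J2: z=[0.0000, 0.0000, 1.0000] o=[-0.1490, 0.3056, 0.5300] → [-0.2563, 0.6332, 0.0000, 0.0000, 0.0000, 1.0000]
J3: z=[-0.6293, 0.7771, 0.0000] o=[-0.2656, 0.2112, 1.0400] → [0.5056, 0.4094, -0.8034, -0.6293, 0.7771, 0.0000]
J4: z=[0.4891, 0.3960, -0.7771] o=[-0.0905, 0.3530, 1.2225] → [0.3477, -0.6755, -0.1254, 0.4891, 0.3960, -0.7771]
V = J·q̇ = [-0.7780, 0.8582, 0.2484, -0.0544, -0.3568, 1.5415]

-0.7780 0.8582 0.2484 -0.0544 -0.3568 1.5415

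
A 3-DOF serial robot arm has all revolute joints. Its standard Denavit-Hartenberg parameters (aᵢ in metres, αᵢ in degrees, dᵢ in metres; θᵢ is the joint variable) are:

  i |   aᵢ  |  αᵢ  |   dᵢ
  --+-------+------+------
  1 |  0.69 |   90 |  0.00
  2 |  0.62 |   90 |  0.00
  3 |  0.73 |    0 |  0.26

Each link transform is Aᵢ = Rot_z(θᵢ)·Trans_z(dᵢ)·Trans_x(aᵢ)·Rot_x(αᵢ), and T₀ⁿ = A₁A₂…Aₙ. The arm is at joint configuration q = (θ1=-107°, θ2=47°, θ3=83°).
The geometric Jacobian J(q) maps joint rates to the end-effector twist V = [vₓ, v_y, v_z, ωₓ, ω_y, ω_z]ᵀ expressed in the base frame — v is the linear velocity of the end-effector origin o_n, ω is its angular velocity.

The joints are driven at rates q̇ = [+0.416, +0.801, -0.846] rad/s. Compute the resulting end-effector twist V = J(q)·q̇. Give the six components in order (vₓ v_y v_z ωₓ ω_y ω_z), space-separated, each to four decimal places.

0.4840 -0.6145 0.9879 -0.5851 0.8259 0.9930

o_n = [-1.0916, -1.0922, 0.3412]
J₁: ẑ×o_n = [1.0922, -1.0916, 0.0000], ω = ẑ
J2: z=[-0.9563, 0.2924, 0.0000] o=[-0.2017, -0.6599, 0.0000] → [0.0998, 0.3263, 0.6737, -0.9563, 0.2924, 0.0000]
J3: z=[-0.2138, -0.6994, -0.6820] o=[-0.3254, -1.0642, 0.4534] → [0.0594, 0.4986, -0.5299, -0.2138, -0.6994, -0.6820]
V = J·q̇ = [0.4840, -0.6145, 0.9879, -0.5851, 0.8259, 0.9930]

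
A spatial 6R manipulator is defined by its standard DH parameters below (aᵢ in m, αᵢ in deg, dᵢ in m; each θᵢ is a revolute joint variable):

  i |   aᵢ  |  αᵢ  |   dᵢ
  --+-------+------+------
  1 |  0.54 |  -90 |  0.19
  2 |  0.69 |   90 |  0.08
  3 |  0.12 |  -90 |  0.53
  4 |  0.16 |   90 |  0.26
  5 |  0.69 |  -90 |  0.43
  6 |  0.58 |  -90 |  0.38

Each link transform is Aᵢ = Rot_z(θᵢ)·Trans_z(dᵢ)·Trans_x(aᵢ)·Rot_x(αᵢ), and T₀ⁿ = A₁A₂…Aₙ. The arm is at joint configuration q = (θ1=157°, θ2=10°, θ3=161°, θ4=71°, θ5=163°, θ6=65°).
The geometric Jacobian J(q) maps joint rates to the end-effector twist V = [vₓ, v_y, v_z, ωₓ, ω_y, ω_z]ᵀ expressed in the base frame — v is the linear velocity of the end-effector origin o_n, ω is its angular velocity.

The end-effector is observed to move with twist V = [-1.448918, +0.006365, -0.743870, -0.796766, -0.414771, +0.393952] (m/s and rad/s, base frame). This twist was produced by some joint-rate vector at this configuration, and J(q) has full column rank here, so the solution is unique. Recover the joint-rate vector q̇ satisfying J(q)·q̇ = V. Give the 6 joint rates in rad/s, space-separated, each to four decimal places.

o_n = [-1.4277, 0.7806, 1.3179]
J₁: ẑ×o_n = [-0.7806, -1.4277, 0.0000], ω = ẑ
J2: z=[-0.3907, -0.9205, 0.0000] o=[-0.4971, 0.2110, 0.1900] → [-1.0382, 0.4407, -1.0792, -0.3907, -0.9205, 0.0000]
J3: z=[-0.1598, 0.0678, 0.9848] o=[-1.1538, 0.4029, 0.0702] → [-0.2874, -0.0702, -0.0418, -0.1598, 0.0678, 0.9848]
J4: z=[0.6646, 0.7451, 0.0565] o=[-1.1510, 0.3592, 0.6118] → [0.5022, -0.4849, 0.4862, 0.6646, 0.7451, 0.0565]
J5: z=[0.6381, -0.6053, 0.4759] o=[-0.9160, 0.5081, 0.4861] → [-0.6332, -0.7743, -0.1358, 0.6381, -0.6053, 0.4759]
J6: z=[-0.7492, -0.6306, 0.2026] o=[-0.7640, 0.5830, 1.2813] → [-0.0631, -0.1070, -0.5665, -0.7492, -0.6306, 0.2026]
q̇ = J⁺·V = [0.9820, 0.8030, -0.0350, -0.7810, -0.7730, -0.6990]

0.9820 0.8030 -0.0350 -0.7810 -0.7730 -0.6990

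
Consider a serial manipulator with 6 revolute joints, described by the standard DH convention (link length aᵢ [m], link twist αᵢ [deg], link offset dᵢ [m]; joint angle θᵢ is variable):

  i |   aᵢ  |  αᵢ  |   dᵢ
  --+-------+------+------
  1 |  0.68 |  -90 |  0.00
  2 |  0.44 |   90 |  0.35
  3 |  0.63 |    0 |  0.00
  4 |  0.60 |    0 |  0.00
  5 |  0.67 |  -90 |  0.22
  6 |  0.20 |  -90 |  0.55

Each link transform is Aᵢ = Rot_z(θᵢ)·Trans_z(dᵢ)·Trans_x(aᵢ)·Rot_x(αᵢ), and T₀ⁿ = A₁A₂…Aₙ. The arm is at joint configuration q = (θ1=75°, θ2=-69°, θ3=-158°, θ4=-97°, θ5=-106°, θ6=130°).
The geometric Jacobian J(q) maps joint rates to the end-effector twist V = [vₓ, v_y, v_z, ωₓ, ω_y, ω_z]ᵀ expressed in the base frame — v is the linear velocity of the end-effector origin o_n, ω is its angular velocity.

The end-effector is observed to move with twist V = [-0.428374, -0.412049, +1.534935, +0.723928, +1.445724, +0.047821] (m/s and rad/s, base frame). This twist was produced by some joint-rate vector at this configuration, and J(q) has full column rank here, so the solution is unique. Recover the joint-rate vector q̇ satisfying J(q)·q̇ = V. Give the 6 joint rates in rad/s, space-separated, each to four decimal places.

o_n = [-1.0088, 1.0031, 0.2588]
J₁: ẑ×o_n = [-1.0031, -1.0088, 0.0000], ω = ẑ
J2: z=[-0.9659, 0.2588, 0.0000] o=[0.1760, 0.6568, 0.0000] → [0.0670, 0.2500, -0.0278, -0.9659, 0.2588, 0.0000]
J3: z=[-0.2416, -0.9018, 0.3584] o=[-0.1213, 0.8997, 0.4108] → [0.1000, -0.3548, -0.8253, -0.2416, -0.9018, 0.3584]
J4: z=[-0.2416, -0.9018, 0.3584] o=[0.0525, 0.6364, -0.1346] → [-0.4861, -0.2853, -1.0456, -0.2416, -0.9018, 0.3584]
J5: z=[-0.2416, -0.9018, 0.3584] o=[-0.5217, 0.7327, -0.2795] → [-0.5823, -0.0445, -0.5046, -0.2416, -0.9018, 0.3584]
J6: z=[-0.9642, 0.2648, 0.0163] o=[-0.5014, 0.7632, 0.4247] → [-0.0479, -0.1683, -0.0969, -0.9642, 0.2648, 0.0163]
q̇ = J⁺·V = [0.6460, -0.8490, -0.8930, -0.7790, -0.0210, 0.5240]

0.6460 -0.8490 -0.8930 -0.7790 -0.0210 0.5240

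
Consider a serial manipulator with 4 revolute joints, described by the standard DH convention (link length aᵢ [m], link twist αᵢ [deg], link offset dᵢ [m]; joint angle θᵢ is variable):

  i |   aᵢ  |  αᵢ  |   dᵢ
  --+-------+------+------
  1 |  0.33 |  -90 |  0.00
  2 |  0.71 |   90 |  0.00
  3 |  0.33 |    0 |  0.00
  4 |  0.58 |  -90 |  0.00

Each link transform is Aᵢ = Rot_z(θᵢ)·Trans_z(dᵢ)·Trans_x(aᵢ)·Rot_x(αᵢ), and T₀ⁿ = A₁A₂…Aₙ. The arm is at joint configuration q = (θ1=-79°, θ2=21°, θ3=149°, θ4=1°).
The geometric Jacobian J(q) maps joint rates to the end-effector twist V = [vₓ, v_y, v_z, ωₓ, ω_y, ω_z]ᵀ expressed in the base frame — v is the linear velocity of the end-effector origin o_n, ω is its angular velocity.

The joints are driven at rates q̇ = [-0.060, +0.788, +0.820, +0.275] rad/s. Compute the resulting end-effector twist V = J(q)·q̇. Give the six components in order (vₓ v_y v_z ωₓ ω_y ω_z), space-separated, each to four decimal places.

o_n = [0.5011, -0.1673, 0.0269]
J₁: ẑ×o_n = [0.1673, 0.5011, -0.0000], ω = ẑ
J2: z=[0.9816, 0.1908, 0.0000] o=[0.0630, -0.3239, 0.0000] → [0.0051, -0.0264, 0.0702, 0.9816, 0.1908, 0.0000]
J3: z=[0.0684, -0.3518, 0.9336] o=[0.1894, -0.9746, -0.2544] → [-0.8527, 0.2717, 0.1648, 0.0684, -0.3518, 0.9336]
J4: z=[0.0684, -0.3518, 0.9336] o=[0.3059, -0.6829, -0.1531] → [-0.5447, 0.1699, 0.1039, 0.0684, -0.3518, 0.9336]
V = J·q̇ = [-0.8550, 0.2186, 0.2190, 0.8484, -0.2348, 0.9623]

-0.8550 0.2186 0.2190 0.8484 -0.2348 0.9623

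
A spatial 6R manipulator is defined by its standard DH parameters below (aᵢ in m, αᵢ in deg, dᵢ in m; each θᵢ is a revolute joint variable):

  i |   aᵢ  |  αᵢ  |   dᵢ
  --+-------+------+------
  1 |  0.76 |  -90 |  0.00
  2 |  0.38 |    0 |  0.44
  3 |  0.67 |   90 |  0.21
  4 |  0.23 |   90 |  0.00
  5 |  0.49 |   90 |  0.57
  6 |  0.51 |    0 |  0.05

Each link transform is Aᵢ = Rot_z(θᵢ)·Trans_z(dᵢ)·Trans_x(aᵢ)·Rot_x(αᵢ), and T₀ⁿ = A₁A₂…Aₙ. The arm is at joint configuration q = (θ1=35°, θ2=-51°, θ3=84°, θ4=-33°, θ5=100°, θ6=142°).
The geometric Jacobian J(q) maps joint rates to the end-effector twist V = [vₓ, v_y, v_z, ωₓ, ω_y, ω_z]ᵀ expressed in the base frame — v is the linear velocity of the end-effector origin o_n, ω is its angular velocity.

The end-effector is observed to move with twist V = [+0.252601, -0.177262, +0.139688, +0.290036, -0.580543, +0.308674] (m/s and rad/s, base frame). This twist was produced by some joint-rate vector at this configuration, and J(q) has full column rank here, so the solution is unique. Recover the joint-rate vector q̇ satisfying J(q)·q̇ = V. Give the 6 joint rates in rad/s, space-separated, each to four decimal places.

o_n = [1.2775, 0.6075, 0.1521]
J₁: ẑ×o_n = [-0.6075, 1.2775, 0.0000], ω = ẑ
J2: z=[-0.5736, 0.8192, 0.0000] o=[0.6226, 0.4359, 0.0000] → [0.1246, 0.0873, -0.6349, -0.5736, 0.8192, 0.0000]
J3: z=[-0.5736, 0.8192, 0.0000] o=[0.5661, 0.9335, 0.2953] → [-0.1173, -0.0821, -0.3958, -0.5736, 0.8192, 0.0000]
J4: z=[0.4461, 0.3124, 0.8387] o=[0.9059, 1.4278, -0.0696] → [0.7573, 0.2127, -0.4821, 0.4461, 0.3124, 0.8387]
J5: z=[0.1069, -0.9490, 0.2966] o=[1.1103, 1.4180, -0.1747] → [-0.0697, 0.0147, 0.0721, 0.1069, -0.9490, 0.2966]
J6: z=[0.9525, 0.0122, -0.3042] o=[1.3109, 1.0315, 0.4380] → [-0.1325, 0.2825, -0.4034, 0.9525, 0.0122, -0.3042]
q̇ = J⁺·V = [-0.1400, -0.4510, 0.1350, 0.3410, 0.4500, -0.0960]

-0.1400 -0.4510 0.1350 0.3410 0.4500 -0.0960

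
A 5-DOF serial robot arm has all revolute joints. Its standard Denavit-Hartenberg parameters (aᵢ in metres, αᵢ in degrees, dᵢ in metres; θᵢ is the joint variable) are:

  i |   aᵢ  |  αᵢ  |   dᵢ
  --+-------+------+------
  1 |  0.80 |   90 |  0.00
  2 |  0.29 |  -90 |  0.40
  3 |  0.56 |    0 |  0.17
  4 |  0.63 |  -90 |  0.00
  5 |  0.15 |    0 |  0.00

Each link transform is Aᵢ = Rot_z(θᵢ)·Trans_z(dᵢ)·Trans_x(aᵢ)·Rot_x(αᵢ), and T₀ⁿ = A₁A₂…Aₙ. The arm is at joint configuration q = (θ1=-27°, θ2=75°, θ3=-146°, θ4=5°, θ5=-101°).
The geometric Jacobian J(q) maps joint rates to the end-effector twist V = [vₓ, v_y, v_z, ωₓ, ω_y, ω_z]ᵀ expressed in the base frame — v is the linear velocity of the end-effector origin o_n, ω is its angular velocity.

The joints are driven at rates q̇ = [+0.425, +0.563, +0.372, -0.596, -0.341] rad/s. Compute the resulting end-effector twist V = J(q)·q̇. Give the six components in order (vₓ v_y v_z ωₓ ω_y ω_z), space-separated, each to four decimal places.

o_n = [-0.2038, -1.1213, -0.5376]
J₁: ẑ×o_n = [1.1213, -0.2038, 0.0000], ω = ẑ
J2: z=[-0.4540, -0.8910, 0.0000] o=[0.7128, -0.3632, 0.0000] → [0.4790, -0.2441, -0.4725, -0.4540, -0.8910, 0.0000]
J3: z=[-0.8606, 0.4385, 0.2588] o=[0.5981, -0.7537, 0.2801] → [-0.2635, -0.9113, 0.6680, -0.8606, 0.4385, 0.2588]
J4: z=[-0.8606, 0.4385, 0.2588] o=[0.2025, -0.9036, -0.1243] → [-0.1249, -0.4609, 0.3656, -0.8606, 0.4385, 0.2588]
J5: z=[-0.2077, -0.7664, 0.6079] o=[-0.0904, -1.1993, -0.5972] → [-0.0931, -0.0566, -0.1031, -0.2077, -0.7664, 0.6079]
V = J·q̇ = [0.7544, -0.2691, -0.2002, 0.0080, -0.3385, 0.1597]

0.7544 -0.2691 -0.2002 0.0080 -0.3385 0.1597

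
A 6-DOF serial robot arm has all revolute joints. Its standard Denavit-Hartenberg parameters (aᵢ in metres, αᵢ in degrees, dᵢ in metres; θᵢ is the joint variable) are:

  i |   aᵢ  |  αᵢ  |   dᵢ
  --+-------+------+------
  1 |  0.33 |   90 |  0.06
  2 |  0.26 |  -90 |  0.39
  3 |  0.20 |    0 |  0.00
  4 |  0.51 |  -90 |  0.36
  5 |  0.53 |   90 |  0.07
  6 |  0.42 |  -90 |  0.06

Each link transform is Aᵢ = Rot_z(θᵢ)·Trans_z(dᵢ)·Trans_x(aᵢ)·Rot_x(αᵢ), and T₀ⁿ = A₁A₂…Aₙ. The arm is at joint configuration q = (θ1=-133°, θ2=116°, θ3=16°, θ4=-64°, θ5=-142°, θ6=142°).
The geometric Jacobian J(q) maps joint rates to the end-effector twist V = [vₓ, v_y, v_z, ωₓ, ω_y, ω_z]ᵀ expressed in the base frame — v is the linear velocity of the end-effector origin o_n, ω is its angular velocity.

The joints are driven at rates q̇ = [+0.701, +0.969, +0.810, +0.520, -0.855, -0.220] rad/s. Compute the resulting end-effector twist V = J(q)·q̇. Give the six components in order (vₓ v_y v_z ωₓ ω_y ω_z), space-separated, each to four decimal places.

o_n = [0.0572, 0.5746, 0.6853]
J₁: ẑ×o_n = [-0.5746, 0.0572, 0.0000], ω = ẑ
J2: z=[-0.7314, 0.6820, 0.0000] o=[-0.2251, -0.2413, 0.0600] → [0.4265, 0.4573, -0.7893, -0.7314, 0.6820, 0.0000]
J3: z=[0.6130, 0.6573, -0.4384] o=[-0.4326, 0.1080, 0.2937] → [0.4620, -0.4548, -0.0359, 0.6130, 0.6573, -0.4384]
J4: z=[0.6130, 0.6573, -0.4384] o=[-0.3348, 0.1320, 0.4665] → [0.3379, -0.3060, 0.0136, 0.6130, 0.6573, -0.4384]
J5: z=[0.7115, -0.2181, 0.6679] o=[-0.2893, 0.7366, 0.6154] → [0.0929, 0.1817, -0.0397, 0.7115, -0.2181, 0.6679]
J6: z=[-0.2716, -0.9621, -0.0248] o=[0.1040, 0.6345, 0.2679] → [-0.4031, 0.1145, -0.0287, -0.2716, -0.9621, -0.0248]
V = J·q̇ = [0.5696, -0.2247, -0.7466, -0.4420, 1.9332, -0.4477]

0.5696 -0.2247 -0.7466 -0.4420 1.9332 -0.4477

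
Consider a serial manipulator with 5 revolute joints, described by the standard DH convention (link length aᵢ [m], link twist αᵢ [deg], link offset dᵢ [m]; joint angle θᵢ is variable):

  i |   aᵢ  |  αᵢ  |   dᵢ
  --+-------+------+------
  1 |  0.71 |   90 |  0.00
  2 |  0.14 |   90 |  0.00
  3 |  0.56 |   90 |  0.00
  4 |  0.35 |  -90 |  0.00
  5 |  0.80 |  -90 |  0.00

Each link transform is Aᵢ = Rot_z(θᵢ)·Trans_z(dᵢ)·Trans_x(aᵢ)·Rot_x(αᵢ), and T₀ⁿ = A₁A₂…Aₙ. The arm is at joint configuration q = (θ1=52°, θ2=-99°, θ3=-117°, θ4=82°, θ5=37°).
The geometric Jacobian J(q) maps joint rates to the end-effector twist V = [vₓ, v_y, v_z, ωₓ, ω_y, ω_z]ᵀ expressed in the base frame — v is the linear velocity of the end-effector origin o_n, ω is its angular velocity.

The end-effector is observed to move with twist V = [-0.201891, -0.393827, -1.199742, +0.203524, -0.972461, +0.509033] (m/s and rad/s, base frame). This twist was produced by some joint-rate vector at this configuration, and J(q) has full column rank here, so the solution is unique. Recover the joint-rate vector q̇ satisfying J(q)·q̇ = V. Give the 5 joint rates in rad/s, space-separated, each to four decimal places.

o_n = [-0.8447, 0.2835, -0.0960]
J₁: ẑ×o_n = [-0.2835, -0.8447, 0.0000], ω = ẑ
J2: z=[0.7880, -0.6157, 0.0000] o=[0.4371, 0.5595, 0.0000] → [0.0591, 0.0756, -1.0067, 0.7880, -0.6157, 0.0000]
J3: z=[-0.6081, -0.7783, 0.1564] o=[0.4236, 0.5422, -0.1383] → [0.0075, -0.1727, -0.8298, -0.6081, -0.7783, 0.1564]
J4: z=[0.4436, -0.1697, 0.8800] o=[0.0549, 0.8808, 0.1128] → [0.5611, -0.6991, -0.4176, 0.4436, -0.1697, 0.8800]
J5: z=[0.5674, -0.7070, -0.4223] o=[-0.1879, 0.6405, 0.1889] → [0.0506, 0.4390, -0.6669, 0.5674, -0.7070, -0.4223]
q̇ = J⁺·V = [0.6340, 0.6130, 0.5810, -0.1330, 0.2340]

0.6340 0.6130 0.5810 -0.1330 0.2340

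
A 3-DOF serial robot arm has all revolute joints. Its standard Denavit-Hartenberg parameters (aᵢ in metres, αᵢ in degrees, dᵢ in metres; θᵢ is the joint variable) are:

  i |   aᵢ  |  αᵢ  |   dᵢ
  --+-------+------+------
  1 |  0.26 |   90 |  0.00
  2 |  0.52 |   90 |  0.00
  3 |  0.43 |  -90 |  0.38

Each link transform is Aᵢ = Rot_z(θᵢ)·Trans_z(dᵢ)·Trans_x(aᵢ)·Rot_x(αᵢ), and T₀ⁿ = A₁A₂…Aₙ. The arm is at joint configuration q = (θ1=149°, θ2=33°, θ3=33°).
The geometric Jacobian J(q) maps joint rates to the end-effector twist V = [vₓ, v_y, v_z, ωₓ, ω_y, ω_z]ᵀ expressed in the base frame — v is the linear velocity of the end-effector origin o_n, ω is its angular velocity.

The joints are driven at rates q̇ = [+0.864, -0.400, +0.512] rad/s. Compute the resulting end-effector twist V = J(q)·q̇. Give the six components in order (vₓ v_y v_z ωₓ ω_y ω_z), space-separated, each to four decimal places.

-0.5838 -0.6490 -0.4435 -0.4450 -0.1992 0.4346

o_n = [-0.9127, 0.8216, 0.1609]
J₁: ẑ×o_n = [-0.8216, -0.9127, 0.0000], ω = ẑ
J2: z=[0.5150, 0.8572, 0.0000] o=[-0.2229, 0.1339, 0.0000] → [0.1379, -0.0829, 0.9455, 0.5150, 0.8572, 0.0000]
J3: z=[-0.4668, 0.2805, -0.8387] o=[-0.5967, 0.3585, 0.2832] → [0.3541, 0.2080, -0.1276, -0.4668, 0.2805, -0.8387]
V = J·q̇ = [-0.5838, -0.6490, -0.4435, -0.4450, -0.1992, 0.4346]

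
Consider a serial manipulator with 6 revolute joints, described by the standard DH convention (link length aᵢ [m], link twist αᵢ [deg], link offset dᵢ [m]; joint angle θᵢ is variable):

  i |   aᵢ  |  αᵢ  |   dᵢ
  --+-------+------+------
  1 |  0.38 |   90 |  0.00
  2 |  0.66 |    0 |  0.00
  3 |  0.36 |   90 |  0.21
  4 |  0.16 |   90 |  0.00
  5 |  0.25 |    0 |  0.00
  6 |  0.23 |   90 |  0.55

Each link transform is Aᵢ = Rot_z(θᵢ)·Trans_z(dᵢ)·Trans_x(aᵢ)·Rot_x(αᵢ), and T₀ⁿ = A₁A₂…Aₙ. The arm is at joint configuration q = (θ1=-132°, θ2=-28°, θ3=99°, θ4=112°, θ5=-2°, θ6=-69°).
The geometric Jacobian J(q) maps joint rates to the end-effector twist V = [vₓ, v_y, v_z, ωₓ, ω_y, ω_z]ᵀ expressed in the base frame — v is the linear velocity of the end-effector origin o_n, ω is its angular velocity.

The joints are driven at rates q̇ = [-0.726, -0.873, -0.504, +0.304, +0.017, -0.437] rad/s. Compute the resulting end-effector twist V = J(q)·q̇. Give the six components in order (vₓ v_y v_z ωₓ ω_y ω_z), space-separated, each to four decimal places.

-0.5492 0.4685 -0.6701 1.0327 -1.1461 -1.1932

o_n = [-1.2942, -0.1440, 0.4147]
J₁: ẑ×o_n = [0.1440, -1.2942, 0.0000], ω = ẑ
J2: z=[-0.7431, 0.6691, 0.0000] o=[-0.2543, -0.2824, 0.0000] → [0.2775, 0.3081, 0.5930, -0.7431, 0.6691, 0.0000]
J3: z=[-0.7431, 0.6691, 0.0000] o=[-0.6442, -0.7155, -0.3099] → [0.4848, 0.5384, 0.0102, -0.7431, 0.6691, 0.0000]
J4: z=[-0.6327, -0.7027, -0.3256] o=[-0.8787, -0.6620, 0.0305] → [-0.1012, 0.3783, -0.6198, -0.6327, -0.7027, -0.3256]
J5: z=[-0.4804, 0.0263, 0.8767] o=[-0.9759, -0.5483, -0.0261] → [-0.3428, -0.0673, -0.1858, -0.4804, 0.0263, 0.8767]
J6: z=[-0.4804, 0.0263, 0.8767] o=[-1.1221, -0.3645, -0.1118] → [-0.1795, 0.1020, -0.1014, -0.4804, 0.0263, 0.8767]
V = J·q̇ = [-0.5492, 0.4685, -0.6701, 1.0327, -1.1461, -1.1932]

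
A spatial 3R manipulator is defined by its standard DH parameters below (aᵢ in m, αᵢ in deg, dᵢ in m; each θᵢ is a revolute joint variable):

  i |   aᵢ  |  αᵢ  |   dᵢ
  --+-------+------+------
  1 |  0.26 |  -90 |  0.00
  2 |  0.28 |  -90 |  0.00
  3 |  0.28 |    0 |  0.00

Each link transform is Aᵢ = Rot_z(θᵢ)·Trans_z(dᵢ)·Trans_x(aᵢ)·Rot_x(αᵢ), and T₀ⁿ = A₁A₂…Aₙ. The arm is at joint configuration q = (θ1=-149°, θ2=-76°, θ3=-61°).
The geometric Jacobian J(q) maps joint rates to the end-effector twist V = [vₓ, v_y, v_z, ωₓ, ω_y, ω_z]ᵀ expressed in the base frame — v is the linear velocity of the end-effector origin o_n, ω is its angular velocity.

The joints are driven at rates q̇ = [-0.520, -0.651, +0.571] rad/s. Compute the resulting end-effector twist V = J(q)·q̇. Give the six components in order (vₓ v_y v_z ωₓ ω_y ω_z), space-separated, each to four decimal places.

o_n = [-0.1829, -0.3956, 0.4034]
J₁: ẑ×o_n = [0.3956, -0.1829, 0.0000], ω = ẑ
J2: z=[0.5150, -0.8572, 0.0000] o=[-0.2229, -0.1339, 0.0000] → [-0.3458, -0.2078, -0.1006, 0.5150, -0.8572, 0.0000]
J3: z=[-0.8317, -0.4997, -0.2419] o=[-0.2809, -0.1688, 0.2717] → [-0.1207, 0.0858, 0.2376, -0.8317, -0.4997, -0.2419]
V = J·q̇ = [-0.0495, 0.2794, 0.2012, -0.8102, 0.2727, -0.6581]

-0.0495 0.2794 0.2012 -0.8102 0.2727 -0.6581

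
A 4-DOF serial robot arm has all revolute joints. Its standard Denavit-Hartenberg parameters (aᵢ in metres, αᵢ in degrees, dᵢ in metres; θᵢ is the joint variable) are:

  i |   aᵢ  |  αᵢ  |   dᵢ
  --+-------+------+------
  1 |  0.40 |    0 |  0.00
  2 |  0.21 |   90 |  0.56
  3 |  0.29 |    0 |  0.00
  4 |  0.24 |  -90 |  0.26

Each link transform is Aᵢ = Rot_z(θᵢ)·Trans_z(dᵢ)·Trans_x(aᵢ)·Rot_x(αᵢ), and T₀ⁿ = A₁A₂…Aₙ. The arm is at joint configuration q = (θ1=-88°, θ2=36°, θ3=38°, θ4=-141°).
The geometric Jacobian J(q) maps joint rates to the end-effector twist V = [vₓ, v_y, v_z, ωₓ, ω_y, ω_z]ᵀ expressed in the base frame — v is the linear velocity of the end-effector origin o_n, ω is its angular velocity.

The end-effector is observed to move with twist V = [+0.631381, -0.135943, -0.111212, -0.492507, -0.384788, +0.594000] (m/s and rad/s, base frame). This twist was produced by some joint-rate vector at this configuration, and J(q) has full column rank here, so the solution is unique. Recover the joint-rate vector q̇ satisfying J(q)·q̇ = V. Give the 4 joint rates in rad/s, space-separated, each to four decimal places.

o_n = [0.0458, -0.8628, 0.5047]
J₁: ẑ×o_n = [0.8628, 0.0458, -0.0000], ω = ẑ
J2: z=[0.0000, 0.0000, 1.0000] o=[0.0140, -0.3998, 0.0000] → [0.4631, 0.0319, -0.0000, 0.0000, 0.0000, 1.0000]
J3: z=[-0.7880, -0.6157, 0.0000] o=[0.1432, -0.5652, 0.5600] → [0.0341, -0.0436, 0.1745, -0.7880, -0.6157, 0.0000]
J4: z=[-0.7880, -0.6157, 0.0000] o=[0.2839, -0.7453, 0.7385] → [0.1440, -0.1843, -0.0540, -0.7880, -0.6157, 0.0000]
q̇ = J⁺·V = [0.5730, 0.0210, -0.3390, 0.9640]

0.5730 0.0210 -0.3390 0.9640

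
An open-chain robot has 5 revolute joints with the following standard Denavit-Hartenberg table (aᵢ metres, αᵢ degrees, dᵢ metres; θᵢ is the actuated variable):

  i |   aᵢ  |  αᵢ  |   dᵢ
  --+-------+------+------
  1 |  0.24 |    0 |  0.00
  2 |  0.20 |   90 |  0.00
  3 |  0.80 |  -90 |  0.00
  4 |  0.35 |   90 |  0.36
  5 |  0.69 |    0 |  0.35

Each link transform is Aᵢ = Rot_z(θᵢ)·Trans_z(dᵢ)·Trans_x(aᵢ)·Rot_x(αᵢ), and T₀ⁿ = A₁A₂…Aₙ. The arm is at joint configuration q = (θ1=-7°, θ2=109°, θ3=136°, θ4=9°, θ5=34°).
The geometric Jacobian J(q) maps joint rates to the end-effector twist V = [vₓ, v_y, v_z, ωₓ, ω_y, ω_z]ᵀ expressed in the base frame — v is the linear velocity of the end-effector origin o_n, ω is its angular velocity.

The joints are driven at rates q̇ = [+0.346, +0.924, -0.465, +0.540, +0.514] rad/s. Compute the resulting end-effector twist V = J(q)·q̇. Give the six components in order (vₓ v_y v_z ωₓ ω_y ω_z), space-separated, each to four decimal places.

o_n = [0.7654, -1.5407, 0.6899]
J₁: ẑ×o_n = [1.5407, 0.7654, -0.0000], ω = ẑ
J2: z=[0.0000, 0.0000, 1.0000] o=[0.2382, -0.0292, 0.0000] → [1.5115, 0.5272, -0.0000, 0.0000, 0.0000, 1.0000]
J3: z=[0.9781, 0.2079, 0.0000] o=[0.1966, 0.1664, 0.0000] → [0.1434, -0.6748, -1.7881, 0.9781, 0.2079, 0.0000]
J4: z=[0.1444, -0.6795, -0.7193] o=[0.3163, -0.3965, 0.5557] → [-0.9142, -0.3425, 0.1399, 0.1444, -0.6795, -0.7193]
J5: z=[0.9895, 0.0953, 0.1087] o=[0.3664, -0.8957, 0.5369] → [0.0847, -0.1080, -0.6762, 0.9895, 0.0953, 0.1087]
V = J·q̇ = [1.4128, 0.8253, 0.5594, 0.1318, -0.4146, 0.9374]

1.4128 0.8253 0.5594 0.1318 -0.4146 0.9374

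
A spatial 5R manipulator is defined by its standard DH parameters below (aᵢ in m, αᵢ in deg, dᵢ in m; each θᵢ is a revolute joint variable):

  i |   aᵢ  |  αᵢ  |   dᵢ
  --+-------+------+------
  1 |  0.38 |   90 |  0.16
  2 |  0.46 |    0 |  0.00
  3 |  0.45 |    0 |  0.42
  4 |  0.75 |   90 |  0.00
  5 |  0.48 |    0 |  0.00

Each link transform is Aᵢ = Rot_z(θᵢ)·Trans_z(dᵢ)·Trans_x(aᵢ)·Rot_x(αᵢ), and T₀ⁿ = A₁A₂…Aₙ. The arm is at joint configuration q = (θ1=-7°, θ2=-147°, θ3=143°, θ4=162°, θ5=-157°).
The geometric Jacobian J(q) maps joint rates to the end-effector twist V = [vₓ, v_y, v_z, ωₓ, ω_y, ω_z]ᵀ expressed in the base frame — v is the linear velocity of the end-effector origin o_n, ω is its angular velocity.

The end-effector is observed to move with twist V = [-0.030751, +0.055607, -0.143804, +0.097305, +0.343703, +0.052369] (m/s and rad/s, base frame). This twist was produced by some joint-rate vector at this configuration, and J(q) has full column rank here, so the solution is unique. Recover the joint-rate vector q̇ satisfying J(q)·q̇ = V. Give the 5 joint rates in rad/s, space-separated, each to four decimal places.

o_n = [0.1279, -0.2499, -0.0065]
J₁: ẑ×o_n = [0.2499, 0.1279, -0.0000], ω = ẑ
J2: z=[-0.1219, -0.9925, 0.0000] o=[0.3772, -0.0463, 0.1600] → [0.1652, -0.0203, -0.2226, -0.1219, -0.9925, 0.0000]
J3: z=[-0.1219, -0.9925, 0.0000] o=[-0.0057, 0.0007, -0.0905] → [-0.0834, 0.0102, 0.1632, -0.1219, -0.9925, 0.0000]
J4: z=[-0.1219, -0.9925, 0.0000] o=[0.3886, -0.4709, -0.1219] → [-0.1146, 0.0141, -0.2857, -0.1219, -0.9925, 0.0000]
J5: z=[0.3718, -0.0457, 0.9272] o=[-0.3016, -0.3861, 0.1590] → [-0.1188, 0.4597, 0.0703, 0.3718, -0.0457, 0.9272]
q̇ = J⁺·V = [-0.0830, -0.0560, -0.5600, 0.2630, 0.1460]

-0.0830 -0.0560 -0.5600 0.2630 0.1460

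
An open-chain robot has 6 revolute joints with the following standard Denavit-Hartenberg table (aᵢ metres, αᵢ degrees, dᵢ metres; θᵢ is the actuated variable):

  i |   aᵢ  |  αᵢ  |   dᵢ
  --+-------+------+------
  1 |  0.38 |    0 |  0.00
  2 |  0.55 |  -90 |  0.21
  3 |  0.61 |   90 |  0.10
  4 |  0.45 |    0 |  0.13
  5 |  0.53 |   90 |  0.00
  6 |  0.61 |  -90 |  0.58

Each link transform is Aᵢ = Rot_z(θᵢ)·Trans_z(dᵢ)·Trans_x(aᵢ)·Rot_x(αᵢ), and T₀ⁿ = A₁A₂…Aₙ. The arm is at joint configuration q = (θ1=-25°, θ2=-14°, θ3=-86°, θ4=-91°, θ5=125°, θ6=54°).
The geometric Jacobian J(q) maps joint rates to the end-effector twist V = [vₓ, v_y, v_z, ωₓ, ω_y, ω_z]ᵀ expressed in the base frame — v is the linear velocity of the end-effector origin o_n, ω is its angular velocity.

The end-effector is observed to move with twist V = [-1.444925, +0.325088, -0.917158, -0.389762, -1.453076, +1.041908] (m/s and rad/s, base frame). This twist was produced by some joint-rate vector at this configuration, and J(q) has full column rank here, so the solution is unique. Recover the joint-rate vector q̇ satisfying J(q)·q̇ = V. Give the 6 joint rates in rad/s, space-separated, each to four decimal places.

0.4350 0.1760 -0.6740 -0.5830 0.0030 0.8450

o_n = [0.1685, -0.4478, 1.9126]
J₁: ẑ×o_n = [0.4478, 0.1685, -0.0000], ω = ẑ
J2: z=[0.0000, 0.0000, 1.0000] o=[0.3444, -0.1606, 0.0000] → [0.2872, -0.1759, 0.0000, 0.0000, 0.0000, 1.0000]
J3: z=[0.6293, 0.7771, 0.0000] o=[0.7718, -0.5067, 0.2100] → [1.3231, -1.0715, 0.5060, 0.6293, 0.7771, 0.0000]
J4: z=[-0.7753, 0.6278, 0.0698] o=[0.8678, -0.4558, 0.8185] → [0.6863, 0.7994, 0.4328, -0.7753, 0.6278, 0.0698]
J5: z=[-0.7753, 0.6278, 0.0698] o=[0.4835, -0.7235, 0.8197] → [0.6668, 0.8252, -0.0160, -0.7753, 0.6278, 0.0698]
J6: z=[-0.4914, -0.6688, 0.5578] o=[0.6938, -0.5125, 1.2581] → [-0.4738, 0.0286, -0.3831, -0.4914, -0.6688, 0.5578]
q̇ = J⁺·V = [0.4350, 0.1760, -0.6740, -0.5830, 0.0030, 0.8450]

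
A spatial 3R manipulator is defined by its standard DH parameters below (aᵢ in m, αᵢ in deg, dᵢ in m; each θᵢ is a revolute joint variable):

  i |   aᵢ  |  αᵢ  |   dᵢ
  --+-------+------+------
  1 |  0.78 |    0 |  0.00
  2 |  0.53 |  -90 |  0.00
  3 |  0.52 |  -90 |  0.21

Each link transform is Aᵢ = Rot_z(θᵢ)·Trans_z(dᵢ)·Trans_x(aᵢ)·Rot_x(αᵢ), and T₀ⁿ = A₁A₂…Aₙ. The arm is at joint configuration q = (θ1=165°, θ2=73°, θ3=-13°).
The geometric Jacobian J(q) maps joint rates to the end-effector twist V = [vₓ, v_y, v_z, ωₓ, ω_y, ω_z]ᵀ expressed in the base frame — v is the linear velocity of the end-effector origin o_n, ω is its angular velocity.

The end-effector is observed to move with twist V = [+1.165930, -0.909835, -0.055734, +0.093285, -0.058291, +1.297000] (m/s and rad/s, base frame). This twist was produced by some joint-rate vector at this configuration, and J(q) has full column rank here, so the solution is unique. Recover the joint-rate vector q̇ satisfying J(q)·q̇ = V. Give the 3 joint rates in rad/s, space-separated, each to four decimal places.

o_n = [-1.1247, -0.7886, 0.1170]
J₁: ẑ×o_n = [0.7886, -1.1247, 0.0000], ω = ẑ
J2: z=[0.0000, 0.0000, 1.0000] o=[-0.7534, 0.2019, 0.0000] → [0.9904, -0.3713, 0.0000, 0.0000, 0.0000, 1.0000]
J3: z=[0.8480, -0.5299, 0.0000] o=[-1.0343, -0.2476, 0.0000] → [-0.0620, -0.0992, -0.5067, 0.8480, -0.5299, 0.0000]
q̇ = J⁺·V = [0.5540, 0.7430, 0.1100]

0.5540 0.7430 0.1100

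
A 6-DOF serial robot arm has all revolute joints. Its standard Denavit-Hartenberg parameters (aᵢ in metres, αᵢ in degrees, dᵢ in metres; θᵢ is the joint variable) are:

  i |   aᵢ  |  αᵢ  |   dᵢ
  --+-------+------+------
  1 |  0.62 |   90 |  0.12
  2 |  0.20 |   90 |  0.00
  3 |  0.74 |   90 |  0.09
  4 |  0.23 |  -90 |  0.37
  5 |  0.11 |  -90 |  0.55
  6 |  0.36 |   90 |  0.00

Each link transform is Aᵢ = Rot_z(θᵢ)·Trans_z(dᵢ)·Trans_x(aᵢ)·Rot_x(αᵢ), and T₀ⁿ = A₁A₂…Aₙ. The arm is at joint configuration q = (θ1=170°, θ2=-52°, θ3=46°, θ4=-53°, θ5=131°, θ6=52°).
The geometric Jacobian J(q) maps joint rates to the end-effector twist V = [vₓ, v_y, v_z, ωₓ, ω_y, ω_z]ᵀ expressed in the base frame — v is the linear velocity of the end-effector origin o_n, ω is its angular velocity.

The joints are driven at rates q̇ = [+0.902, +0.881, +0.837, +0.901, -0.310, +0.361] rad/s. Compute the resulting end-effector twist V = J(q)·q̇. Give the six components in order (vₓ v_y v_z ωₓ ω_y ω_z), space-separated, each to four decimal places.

-1.0066 -0.2032 0.7854 0.3150 -0.2642 -0.0521

o_n = [-0.8964, 0.7750, -0.7790]
J₁: ẑ×o_n = [-0.7750, -0.8964, 0.0000], ω = ẑ
J2: z=[0.1736, 0.9848, 0.0000] o=[-0.6106, 0.1077, 0.1200] → [-0.8854, 0.1561, 0.3974, 0.1736, 0.9848, 0.0000]
J3: z=[0.7760, -0.1368, -0.6157] o=[-0.7318, 0.1290, -0.0376] → [0.4991, 0.6767, 0.4787, 0.7760, -0.1368, -0.6157]
J4: z=[-0.5568, -0.6072, -0.5668] o=[-0.8812, 0.6959, -0.4981] → [0.2154, -0.1478, -0.0532, -0.5568, -0.6072, -0.5668]
J5: z=[0.2304, 0.5427, -0.8077] o=[-1.2708, 0.6047, -0.6705] → [0.0786, -0.2774, -0.1639, 0.2304, 0.5427, -0.8077]
J6: z=[0.2370, -0.8363, -0.4943] o=[-1.0402, 0.9117, -1.0794] → [-0.3188, -0.1423, 0.0879, 0.2370, -0.8363, -0.4943]
V = J·q̇ = [-1.0066, -0.2032, 0.7854, 0.3150, -0.2642, -0.0521]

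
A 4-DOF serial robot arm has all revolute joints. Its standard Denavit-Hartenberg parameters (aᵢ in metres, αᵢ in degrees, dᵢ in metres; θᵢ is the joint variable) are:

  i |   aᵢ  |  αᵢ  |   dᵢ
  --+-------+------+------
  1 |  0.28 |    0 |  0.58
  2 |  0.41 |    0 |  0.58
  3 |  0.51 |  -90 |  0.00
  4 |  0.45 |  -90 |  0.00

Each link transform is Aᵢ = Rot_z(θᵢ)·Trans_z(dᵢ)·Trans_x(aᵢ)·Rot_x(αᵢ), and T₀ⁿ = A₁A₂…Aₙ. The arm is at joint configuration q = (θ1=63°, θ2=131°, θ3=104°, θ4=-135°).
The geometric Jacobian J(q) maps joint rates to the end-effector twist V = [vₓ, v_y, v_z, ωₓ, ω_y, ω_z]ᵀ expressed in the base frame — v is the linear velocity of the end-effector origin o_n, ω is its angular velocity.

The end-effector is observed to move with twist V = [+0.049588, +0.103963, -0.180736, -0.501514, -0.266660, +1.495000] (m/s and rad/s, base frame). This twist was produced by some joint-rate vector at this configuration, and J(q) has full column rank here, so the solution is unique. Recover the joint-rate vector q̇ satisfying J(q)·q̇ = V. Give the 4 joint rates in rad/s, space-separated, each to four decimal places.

o_n = [-0.1807, -0.0191, 1.4782]
J₁: ẑ×o_n = [0.0191, -0.1807, 0.0000], ω = ẑ
J2: z=[0.0000, 0.0000, 1.0000] o=[0.1271, 0.2495, 0.5800] → [0.2685, -0.3078, 0.0000, 0.0000, 0.0000, 1.0000]
J3: z=[0.0000, 0.0000, 1.0000] o=[-0.2707, 0.1503, 1.1600] → [0.1694, 0.0900, -0.0000, 0.0000, 0.0000, 1.0000]
J4: z=[0.8829, 0.4695, 0.0000] o=[-0.0313, -0.3000, 1.1600] → [0.1494, -0.2810, 0.3182, 0.8829, 0.4695, 0.0000]
q̇ = J⁺·V = [0.7630, -0.0410, 0.7730, -0.5680]

0.7630 -0.0410 0.7730 -0.5680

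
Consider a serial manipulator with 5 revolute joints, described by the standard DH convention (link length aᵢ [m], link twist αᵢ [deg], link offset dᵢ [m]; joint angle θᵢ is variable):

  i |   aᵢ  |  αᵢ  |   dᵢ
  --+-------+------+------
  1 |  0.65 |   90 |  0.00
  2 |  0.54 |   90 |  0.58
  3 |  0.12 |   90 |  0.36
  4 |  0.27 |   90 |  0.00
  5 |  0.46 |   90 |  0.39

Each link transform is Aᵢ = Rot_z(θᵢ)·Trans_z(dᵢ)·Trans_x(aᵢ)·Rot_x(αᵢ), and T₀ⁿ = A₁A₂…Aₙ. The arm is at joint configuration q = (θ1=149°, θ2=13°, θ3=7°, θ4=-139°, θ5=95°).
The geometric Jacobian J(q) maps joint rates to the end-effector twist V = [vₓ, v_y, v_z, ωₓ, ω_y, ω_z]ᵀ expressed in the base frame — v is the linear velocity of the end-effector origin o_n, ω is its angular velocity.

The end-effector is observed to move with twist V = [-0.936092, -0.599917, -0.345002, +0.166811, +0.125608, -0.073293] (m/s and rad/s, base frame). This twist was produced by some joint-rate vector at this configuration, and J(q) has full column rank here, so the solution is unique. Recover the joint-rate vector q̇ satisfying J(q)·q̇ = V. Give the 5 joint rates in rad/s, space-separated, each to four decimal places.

0.8390 -0.3280 0.6230 -0.5520 0.3290

o_n = [-0.8504, 0.6130, -0.4256]
J₁: ẑ×o_n = [-0.6130, -0.8504, 0.0000], ω = ẑ
J2: z=[0.5150, 0.8572, 0.0000] o=[-0.5572, 0.3348, 0.0000] → [-0.3648, 0.2192, 0.3946, 0.5150, 0.8572, 0.0000]
J3: z=[-0.1928, 0.1159, -0.9744] o=[-0.7094, 1.1029, 0.1215] → [-0.5408, 0.0318, 0.1108, -0.1928, 0.1159, -0.9744]
J4: z=[-0.6130, -0.7896, 0.0274] o=[-0.8708, 1.2169, -0.2025] → [0.1927, -0.1362, 0.3863, -0.6130, -0.7896, 0.0274]
J5: z=[0.3572, -0.3079, -0.8818] o=[-0.6805, 1.0736, -0.0754] → [-0.2984, 0.2749, -0.2168, 0.3572, -0.3079, -0.8818]
q̇ = J⁺·V = [0.8390, -0.3280, 0.6230, -0.5520, 0.3290]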